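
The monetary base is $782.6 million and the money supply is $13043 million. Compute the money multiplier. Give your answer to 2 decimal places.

The money multiplier is m = M / MB = 13043 / 782.6 ≈ 16.66624.

16.67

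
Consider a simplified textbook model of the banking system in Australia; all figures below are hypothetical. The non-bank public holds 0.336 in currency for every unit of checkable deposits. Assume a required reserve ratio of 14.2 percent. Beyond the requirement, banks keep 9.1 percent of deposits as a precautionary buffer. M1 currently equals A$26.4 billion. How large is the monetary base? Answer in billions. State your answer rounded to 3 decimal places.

The money multiplier is m = (1 + c) / (rr + e + c) = (1 + 0.336) / (0.142 + 0.091 + 0.336) ≈ 2.347979.
MB = M / m = 26.4 / 2.347979 ≈ 11.2437 billion.

A$11.244 billion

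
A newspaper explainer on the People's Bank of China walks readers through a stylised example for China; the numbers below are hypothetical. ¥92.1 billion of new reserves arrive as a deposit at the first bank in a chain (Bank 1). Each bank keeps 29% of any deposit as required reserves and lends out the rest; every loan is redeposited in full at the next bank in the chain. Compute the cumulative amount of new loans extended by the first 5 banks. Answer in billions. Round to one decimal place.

Bank i lends (1 − rr)^i of the original deposit: Bank 1 lends 92.1·0.7100 = 65.3910, Bank 2 lends 92.1·0.7100² ≈ 46.4276, and so on.
Summing a geometric series: total = 92.1·[0.7100·(1 − 0.7100^5) / (1 − 0.7100)] ≈ 184.8033 billion.

¥184.8 billion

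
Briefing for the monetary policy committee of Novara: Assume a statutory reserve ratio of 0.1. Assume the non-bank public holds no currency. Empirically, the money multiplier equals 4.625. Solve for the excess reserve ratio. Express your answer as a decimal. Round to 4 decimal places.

Using m = 4.625. Since m = (1 + c)/(c + rr + e), the denominator satisfies c + rr + e = (1 + c)/m = (1 + 0) / 4.625 ≈ 0.216216.
With c = 0 and rr = 0.1, the excess reserve ratio is 0.216216 − 0 − 0.1 = 0.116216.

0.1162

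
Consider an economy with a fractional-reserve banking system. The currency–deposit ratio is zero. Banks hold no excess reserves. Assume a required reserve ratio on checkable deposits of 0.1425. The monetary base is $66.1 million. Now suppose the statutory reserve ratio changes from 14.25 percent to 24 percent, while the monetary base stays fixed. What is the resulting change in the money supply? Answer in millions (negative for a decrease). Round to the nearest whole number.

Initially m₁ = 1 / (0.1425) ≈ 7.0175, so M₁ = 7.0175 × 66.1 ≈ 463.8567 million.
After the change m₂ = 1 / (0.24) ≈ 4.1667, so M₂ = 4.1667 × 66.1 ≈ 275.4189 million.
ΔM = M₂ − M₁ = 275.4189 − 463.8567 = -188.4378 million.

-188 million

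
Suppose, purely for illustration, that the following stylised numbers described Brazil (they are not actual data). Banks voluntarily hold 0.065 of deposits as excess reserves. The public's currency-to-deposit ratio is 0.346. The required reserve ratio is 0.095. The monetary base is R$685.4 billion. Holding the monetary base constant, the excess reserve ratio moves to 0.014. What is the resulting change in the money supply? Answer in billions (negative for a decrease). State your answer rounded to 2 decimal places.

Initially m₁ = (1 + 0.346) / (0.095 + 0.065 + 0.346) ≈ 2.660079, so M₁ = 2.660079 × 685.4 ≈ 1823.2181 billion.
After the change m₂ = (1 + 0.346) / (0.095 + 0.014 + 0.346) ≈ 2.958242, so M₂ = 2.958242 × 685.4 ≈ 2027.5791 billion.
ΔM = M₂ − M₁ = 2027.5791 − 1823.2181 = 204.361 billion.

R$204.36 billion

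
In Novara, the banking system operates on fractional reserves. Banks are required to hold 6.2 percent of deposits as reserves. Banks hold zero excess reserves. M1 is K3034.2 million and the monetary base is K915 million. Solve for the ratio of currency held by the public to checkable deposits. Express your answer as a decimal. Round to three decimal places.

0.343

Using m = M/MB = 3034.2/915 ≈ 3.316066. From m = (1 + c)/(c + rr + e), rearranging gives 1 + c = m·(c + rr + e), so c·(1 − m) = m·(rr + e) − 1.
Hence c = [m·(rr + e) − 1]/(1 − m) = [3.316066 × (0.062 + 0) − 1] / (1 − 3.316066) ≈ 0.342997.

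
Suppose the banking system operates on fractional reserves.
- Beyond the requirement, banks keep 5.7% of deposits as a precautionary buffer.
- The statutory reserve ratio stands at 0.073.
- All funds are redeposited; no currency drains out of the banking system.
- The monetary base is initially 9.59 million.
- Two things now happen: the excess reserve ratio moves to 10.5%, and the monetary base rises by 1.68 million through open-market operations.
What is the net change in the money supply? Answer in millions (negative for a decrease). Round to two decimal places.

Before: m₁ = 1 / (0.073 + 0.057) ≈ 7.69231, MB₁ = 9.59, so M₁ = 7.69231 × 9.59 ≈ 73.7693 million.
After: m₂ = 1 / (0.073 + 0.105) ≈ 5.61798, MB₂ = 9.59 + 1.68 = 11.27, so M₂ = 5.61798 × 11.27 ≈ 63.3146 million.
ΔM = M₂ − M₁ = 63.3146 − 73.7693 = -10.4547 million.

-10.45 million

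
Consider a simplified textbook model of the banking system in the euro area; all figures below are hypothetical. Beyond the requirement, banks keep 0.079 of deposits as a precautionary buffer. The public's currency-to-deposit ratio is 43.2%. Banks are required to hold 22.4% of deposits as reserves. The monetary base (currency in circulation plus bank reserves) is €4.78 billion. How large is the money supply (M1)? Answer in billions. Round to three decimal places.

€9.313 billion

The money multiplier is m = (1 + c) / (rr + e + c) = (1 + 0.432) / (0.224 + 0.079 + 0.432) ≈ 1.94830.
So M = m × MB = 1.94830 × 4.78 ≈ 9.3129 billion.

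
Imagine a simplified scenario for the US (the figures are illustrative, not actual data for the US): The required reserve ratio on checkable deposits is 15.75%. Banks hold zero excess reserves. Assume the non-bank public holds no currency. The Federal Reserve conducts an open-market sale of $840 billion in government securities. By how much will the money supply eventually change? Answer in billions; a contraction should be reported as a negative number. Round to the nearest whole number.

-5333 billion

The simple money multiplier is m = 1/rr = 1/0.1575 ≈ 6.3492.
An open-market sale reduces the monetary base by 840 billion, so ΔM = m × ΔMB = 6.3492 × (−840) = -5333.328 billion.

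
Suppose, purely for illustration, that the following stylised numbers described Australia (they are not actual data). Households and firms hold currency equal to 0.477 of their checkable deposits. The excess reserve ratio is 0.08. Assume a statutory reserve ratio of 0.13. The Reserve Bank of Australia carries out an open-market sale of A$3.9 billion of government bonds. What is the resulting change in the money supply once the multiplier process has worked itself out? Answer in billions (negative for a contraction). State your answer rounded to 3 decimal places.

The money multiplier is m = (1 + c) / (rr + e + c) = (1 + 0.477) / (0.13 + 0.08 + 0.477) ≈ 2.14993.
The sale removes 3.9 billion of base, so ΔM = m × ΔMB = 2.14993 × (−3.9) ≈ -8.3847 billion.

-8.385 billion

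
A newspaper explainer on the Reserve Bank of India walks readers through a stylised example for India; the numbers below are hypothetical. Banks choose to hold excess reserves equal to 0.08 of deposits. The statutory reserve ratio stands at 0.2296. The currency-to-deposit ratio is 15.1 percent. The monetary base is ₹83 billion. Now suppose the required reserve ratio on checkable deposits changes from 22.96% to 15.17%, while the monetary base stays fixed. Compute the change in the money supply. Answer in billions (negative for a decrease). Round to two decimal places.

₹42.22 billion

Initially m₁ = (1 + 0.151) / (0.2296 + 0.08 + 0.151) ≈ 2.49891, so M₁ = 2.49891 × 83 ≈ 207.4095 billion.
After the change m₂ = (1 + 0.151) / (0.1517 + 0.08 + 0.151) ≈ 3.00758, so M₂ = 3.00758 × 83 ≈ 249.6291 billion.
ΔM = M₂ − M₁ = 249.6291 − 207.4095 = 42.2196 billion.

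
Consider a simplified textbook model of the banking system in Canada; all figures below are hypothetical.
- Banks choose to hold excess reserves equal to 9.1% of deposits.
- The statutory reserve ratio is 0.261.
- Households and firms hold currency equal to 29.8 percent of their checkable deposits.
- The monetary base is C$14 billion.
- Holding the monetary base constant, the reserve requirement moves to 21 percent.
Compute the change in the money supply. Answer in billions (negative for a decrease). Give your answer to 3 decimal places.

C$2.380 billion

Initially m₁ = (1 + 0.298) / (0.261 + 0.091 + 0.298) ≈ 1.996923, so M₁ = 1.996923 × 14 ≈ 27.9569 billion.
After the change m₂ = (1 + 0.298) / (0.21 + 0.091 + 0.298) ≈ 2.166945, so M₂ = 2.166945 × 14 ≈ 30.3372 billion.
ΔM = M₂ − M₁ = 30.3372 − 27.9569 = 2.3803 billion.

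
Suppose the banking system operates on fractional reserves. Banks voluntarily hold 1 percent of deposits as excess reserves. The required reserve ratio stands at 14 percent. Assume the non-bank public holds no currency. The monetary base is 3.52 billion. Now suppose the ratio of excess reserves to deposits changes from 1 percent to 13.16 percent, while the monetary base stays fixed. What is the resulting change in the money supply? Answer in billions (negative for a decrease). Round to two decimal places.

Initially m₁ = 1 / (0.14 + 0.01) ≈ 6.6667, so M₁ = 6.6667 × 3.52 ≈ 23.4668 billion.
After the change m₂ = 1 / (0.14 + 0.1316) ≈ 3.6819, so M₂ = 3.6819 × 3.52 ≈ 12.9603 billion.
ΔM = M₂ − M₁ = 12.9603 − 23.4668 = -10.5065 billion.

-10.51 billion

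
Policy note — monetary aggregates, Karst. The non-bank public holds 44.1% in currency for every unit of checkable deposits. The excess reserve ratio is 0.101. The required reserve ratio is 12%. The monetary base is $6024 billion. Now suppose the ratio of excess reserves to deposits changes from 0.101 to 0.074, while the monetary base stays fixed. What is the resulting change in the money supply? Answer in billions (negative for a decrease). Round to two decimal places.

$557.55 billion

Initially m₁ = (1 + 0.441) / (0.12 + 0.101 + 0.441) ≈ 2.1767372, so M₁ = 2.1767372 × 6024 ≈ 13112.6649 billion.
After the change m₂ = (1 + 0.441) / (0.12 + 0.074 + 0.441) ≈ 2.2692913, so M₂ = 2.2692913 × 6024 ≈ 13670.2108 billion.
ΔM = M₂ − M₁ = 13670.2108 − 13112.6649 = 557.5459 billion.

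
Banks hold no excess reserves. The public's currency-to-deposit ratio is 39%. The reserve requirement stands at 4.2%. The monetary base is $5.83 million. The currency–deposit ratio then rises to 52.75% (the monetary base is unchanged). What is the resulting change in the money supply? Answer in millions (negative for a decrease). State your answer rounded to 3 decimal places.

-3.121 million

Initially m₁ = (1 + 0.39) / (0.042 + 0.39) ≈ 3.21759, so M₁ = 3.21759 × 5.83 ≈ 18.7585 million.
After the change m₂ = (1 + 0.5275) / (0.042 + 0.5275) ≈ 2.68218, so M₂ = 2.68218 × 5.83 ≈ 15.6371 million.
ΔM = M₂ − M₁ = 15.6371 − 18.7585 = -3.1214 million.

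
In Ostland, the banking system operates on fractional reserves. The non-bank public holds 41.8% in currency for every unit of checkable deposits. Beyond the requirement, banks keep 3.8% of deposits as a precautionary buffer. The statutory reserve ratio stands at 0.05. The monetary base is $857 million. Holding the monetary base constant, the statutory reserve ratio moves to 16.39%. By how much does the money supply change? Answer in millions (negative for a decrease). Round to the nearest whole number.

-441 million

Initially m₁ = (1 + 0.418) / (0.05 + 0.038 + 0.418) ≈ 2.8024, so M₁ = 2.8024 × 857 = 2401.6568 million.
After the change m₂ = (1 + 0.418) / (0.1639 + 0.038 + 0.418) ≈ 2.2875, so M₂ = 2.2875 × 857 = 1960.3875 million.
ΔM = M₂ − M₁ = 1960.3875 − 2401.6568 = -441.2693 million.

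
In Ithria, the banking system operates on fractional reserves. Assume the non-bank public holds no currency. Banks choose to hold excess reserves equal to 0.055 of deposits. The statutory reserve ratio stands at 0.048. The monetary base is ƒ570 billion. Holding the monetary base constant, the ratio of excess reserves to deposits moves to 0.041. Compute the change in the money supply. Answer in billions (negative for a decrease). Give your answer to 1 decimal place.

ƒ870.5 billion

Initially m₁ = 1 / (0.048 + 0.055) ≈ 9.70874, so M₁ = 9.70874 × 570 = 5533.9818 billion.
After the change m₂ = 1 / (0.048 + 0.041) ≈ 11.23596, so M₂ = 11.23596 × 570 = 6404.4972 billion.
ΔM = M₂ − M₁ = 6404.4972 − 5533.9818 = 870.5154 billion.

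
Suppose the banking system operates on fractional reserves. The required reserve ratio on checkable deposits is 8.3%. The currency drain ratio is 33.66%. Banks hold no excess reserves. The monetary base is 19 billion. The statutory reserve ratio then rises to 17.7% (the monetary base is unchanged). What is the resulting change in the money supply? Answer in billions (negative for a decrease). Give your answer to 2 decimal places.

Initially m₁ = (1 + 0.3366) / (0.083 + 0.3366) ≈ 3.18541, so M₁ = 3.18541 × 19 ≈ 60.5228 billion.
After the change m₂ = (1 + 0.3366) / (0.177 + 0.3366) ≈ 2.60241, so M₂ = 2.60241 × 19 ≈ 49.4458 billion.
ΔM = M₂ − M₁ = 49.4458 − 60.5228 = -11.077 billion.

-11.08 billion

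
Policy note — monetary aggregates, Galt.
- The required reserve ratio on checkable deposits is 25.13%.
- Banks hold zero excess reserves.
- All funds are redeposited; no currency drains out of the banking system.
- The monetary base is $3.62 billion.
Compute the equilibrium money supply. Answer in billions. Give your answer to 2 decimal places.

$14.41 billion

With no currency drain or excess reserves, the money multiplier is m = 1/rr = 1/0.2513 ≈ 3.9793.
Money supply M = m × MB = 3.9793 × 3.62 ≈ 14.4051 billion.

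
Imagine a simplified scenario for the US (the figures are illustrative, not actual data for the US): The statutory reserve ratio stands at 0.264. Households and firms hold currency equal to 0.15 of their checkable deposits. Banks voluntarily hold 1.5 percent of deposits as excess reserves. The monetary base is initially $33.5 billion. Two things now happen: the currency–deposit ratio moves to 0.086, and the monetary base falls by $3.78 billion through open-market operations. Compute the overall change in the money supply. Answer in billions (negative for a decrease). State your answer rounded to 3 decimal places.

-1.375 billion

Before: m₁ = (1 + 0.15) / (0.264 + 0.015 + 0.15) ≈ 2.680653, MB₁ = 33.5, so M₁ = 2.680653 × 33.5 ≈ 89.8019 billion.
After: m₂ = (1 + 0.086) / (0.264 + 0.015 + 0.086) ≈ 2.975342, MB₂ = 33.5 − 3.78 = 29.72, so M₂ = 2.975342 × 29.72 ≈ 88.4272 billion.
ΔM = M₂ − M₁ = 88.4272 − 89.8019 = -1.3747 billion.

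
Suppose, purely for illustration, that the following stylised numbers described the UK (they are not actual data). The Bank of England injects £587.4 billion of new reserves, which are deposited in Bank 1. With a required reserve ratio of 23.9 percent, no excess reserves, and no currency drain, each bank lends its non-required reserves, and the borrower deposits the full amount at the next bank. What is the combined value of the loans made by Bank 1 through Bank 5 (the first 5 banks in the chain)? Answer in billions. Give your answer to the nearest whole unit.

Bank i lends (1 − rr)^i of the original deposit: Bank 1 lends 587.4·0.7610 = 447.0114, Bank 2 lends 587.4·0.7610² ≈ 340.1757, and so on.
Summing a geometric series: total = 587.4·[0.7610·(1 − 0.7610^5) / (1 − 0.7610)] ≈ 1392.9828 billion.

£1393 billion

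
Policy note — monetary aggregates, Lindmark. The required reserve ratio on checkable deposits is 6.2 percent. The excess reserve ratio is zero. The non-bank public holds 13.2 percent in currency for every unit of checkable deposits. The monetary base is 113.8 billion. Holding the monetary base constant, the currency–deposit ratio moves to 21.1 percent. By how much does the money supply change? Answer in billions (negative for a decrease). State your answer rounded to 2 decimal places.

-159.22 billion

Initially m₁ = (1 + 0.132) / (0.062 + 0.132) ≈ 5.835052, so M₁ = 5.835052 × 113.8 ≈ 664.0289 billion.
After the change m₂ = (1 + 0.211) / (0.062 + 0.211) ≈ 4.435897, so M₂ = 4.435897 × 113.8 ≈ 504.8051 billion.
ΔM = M₂ − M₁ = 504.8051 − 664.0289 = -159.2238 billion.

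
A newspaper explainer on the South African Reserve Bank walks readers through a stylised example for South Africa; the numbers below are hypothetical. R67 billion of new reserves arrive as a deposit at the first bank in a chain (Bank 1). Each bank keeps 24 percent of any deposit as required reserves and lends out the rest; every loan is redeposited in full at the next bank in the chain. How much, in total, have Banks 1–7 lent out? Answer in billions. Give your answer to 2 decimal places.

R181.09 billion

Bank i lends (1 − rr)^i of the original deposit: Bank 1 lends 67·0.7600 = 50.9200, Bank 2 lends 67·0.7600² = 38.6992, and so on.
Summing a geometric series: total = 67·[0.7600·(1 − 0.7600^7) / (1 − 0.7600)] ≈ 181.0944 billion.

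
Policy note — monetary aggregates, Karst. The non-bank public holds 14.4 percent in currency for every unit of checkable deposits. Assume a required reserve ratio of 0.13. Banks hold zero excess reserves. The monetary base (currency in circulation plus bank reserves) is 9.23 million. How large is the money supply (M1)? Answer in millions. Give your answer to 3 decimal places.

38.537 million

The money multiplier is m = (1 + c) / (rr + c) = (1 + 0.144) / (0.13 + 0.144) ≈ 4.17518.
So M = m × MB = 4.17518 × 9.23 ≈ 38.5369 million.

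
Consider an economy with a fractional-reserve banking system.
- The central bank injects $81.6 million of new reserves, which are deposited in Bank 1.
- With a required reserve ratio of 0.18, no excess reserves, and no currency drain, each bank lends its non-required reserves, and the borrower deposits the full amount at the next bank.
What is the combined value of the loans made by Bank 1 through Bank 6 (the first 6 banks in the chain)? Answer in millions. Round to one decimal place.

$258.7 million

Bank i lends (1 − rr)^i of the original deposit: Bank 1 lends 81.6·0.8200 = 66.9120, Bank 2 lends 81.6·0.8200² ≈ 54.8678, and so on.
Summing a geometric series: total = 81.6·[0.8200·(1 − 0.8200^6) / (1 − 0.8200)] ≈ 258.7239 million.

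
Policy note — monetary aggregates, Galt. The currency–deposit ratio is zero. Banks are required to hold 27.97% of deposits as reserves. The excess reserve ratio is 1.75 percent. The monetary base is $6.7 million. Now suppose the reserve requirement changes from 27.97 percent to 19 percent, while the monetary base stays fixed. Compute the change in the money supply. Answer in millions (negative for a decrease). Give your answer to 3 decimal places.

$9.745 million

Initially m₁ = 1 / (0.2797 + 0.0175) ≈ 3.36474, so M₁ = 3.36474 × 6.7 ≈ 22.5438 million.
After the change m₂ = 1 / (0.19 + 0.0175) ≈ 4.81928, so M₂ = 4.81928 × 6.7 ≈ 32.2892 million.
ΔM = M₂ − M₁ = 32.2892 − 22.5438 = 9.7454 million.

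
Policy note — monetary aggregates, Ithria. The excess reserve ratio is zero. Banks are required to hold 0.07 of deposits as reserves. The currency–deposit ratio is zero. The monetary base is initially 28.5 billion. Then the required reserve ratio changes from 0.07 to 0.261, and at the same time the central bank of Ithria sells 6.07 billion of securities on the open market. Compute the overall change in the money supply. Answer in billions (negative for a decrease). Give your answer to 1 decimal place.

-321.2 billion

Before: m₁ = 1 / (0.07) ≈ 14.2857, MB₁ = 28.5, so M₁ = 14.2857 × 28.5 ≈ 407.1424 billion.
After: m₂ = 1 / (0.261) ≈ 3.8314, MB₂ = 28.5 − 6.07 = 22.43, so M₂ = 3.8314 × 22.43 ≈ 85.9383 billion.
ΔM = M₂ − M₁ = 85.9383 − 407.1424 = -321.2041 billion.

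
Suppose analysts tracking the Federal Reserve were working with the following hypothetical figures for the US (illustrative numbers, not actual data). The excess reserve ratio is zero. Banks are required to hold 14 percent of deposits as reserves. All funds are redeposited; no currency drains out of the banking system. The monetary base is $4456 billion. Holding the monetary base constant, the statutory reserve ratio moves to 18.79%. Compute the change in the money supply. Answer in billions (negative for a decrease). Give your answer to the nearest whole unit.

Initially m₁ = 1 / (0.14) ≈ 7.14286, so M₁ = 7.14286 × 4456 ≈ 31828.5842 billion.
After the change m₂ = 1 / (0.1879) ≈ 5.32198, so M₂ = 5.32198 × 4456 ≈ 23714.7429 billion.
ΔM = M₂ − M₁ = 23714.7429 − 31828.5842 = -8113.8413 billion.

-8114 billion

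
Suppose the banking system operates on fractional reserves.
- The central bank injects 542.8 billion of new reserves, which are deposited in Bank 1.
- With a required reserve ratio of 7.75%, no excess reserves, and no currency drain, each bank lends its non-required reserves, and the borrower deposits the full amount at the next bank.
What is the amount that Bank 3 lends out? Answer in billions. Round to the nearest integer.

426 billion

Each bank lends a fraction (1 − rr) = 0.9225 of the deposit it receives, so Bank 3 receives 542.8·0.9225^2 and lends 542.8·0.9225^3 ≈ 426.1269 billion.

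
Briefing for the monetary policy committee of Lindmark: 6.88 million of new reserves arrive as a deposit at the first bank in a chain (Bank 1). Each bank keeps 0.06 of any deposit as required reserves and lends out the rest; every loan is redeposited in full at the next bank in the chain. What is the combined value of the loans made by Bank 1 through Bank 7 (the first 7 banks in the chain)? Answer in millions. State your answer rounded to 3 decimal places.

Bank i lends (1 − rr)^i of the original deposit: Bank 1 lends 6.88·0.9400 = 6.4672, Bank 2 lends 6.88·0.9400² ≈ 6.0792, and so on.
Summing a geometric series: total = 6.88·[0.9400·(1 − 0.9400^7) / (1 − 0.9400)] ≈ 37.8894 million.

37.889 million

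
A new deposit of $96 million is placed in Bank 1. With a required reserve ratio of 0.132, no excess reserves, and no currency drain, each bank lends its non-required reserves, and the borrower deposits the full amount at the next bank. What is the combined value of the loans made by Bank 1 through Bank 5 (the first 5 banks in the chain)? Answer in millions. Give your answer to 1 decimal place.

$320.2 million

Bank i lends (1 − rr)^i of the original deposit: Bank 1 lends 96·0.8680 = 83.3280, Bank 2 lends 96·0.8680² ≈ 72.3287, and so on.
Summing a geometric series: total = 96·[0.8680·(1 − 0.8680^5) / (1 − 0.8680)] ≈ 320.2332 million.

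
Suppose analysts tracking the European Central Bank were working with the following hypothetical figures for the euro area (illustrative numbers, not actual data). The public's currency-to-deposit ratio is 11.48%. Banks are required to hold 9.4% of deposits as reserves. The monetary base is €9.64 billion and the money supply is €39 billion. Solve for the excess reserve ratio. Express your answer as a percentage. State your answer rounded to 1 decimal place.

Using m = M/MB = 39/9.64 ≈ 4.045643. Since m = (1 + c)/(c + rr + e), the denominator satisfies c + rr + e = (1 + c)/m = (1 + 0.1148) / 4.045643 ≈ 0.275556.
With c = 0.1148 and rr = 0.094, the excess reserve ratio is 0.275556 − 0.1148 − 0.094 = 0.066756.

6.7%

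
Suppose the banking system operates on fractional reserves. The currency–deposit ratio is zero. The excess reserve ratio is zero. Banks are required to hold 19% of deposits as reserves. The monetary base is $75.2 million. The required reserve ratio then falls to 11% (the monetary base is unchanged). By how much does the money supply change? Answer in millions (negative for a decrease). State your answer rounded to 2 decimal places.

$287.85 million

Initially m₁ = 1 / (0.19) ≈ 5.26316, so M₁ = 5.26316 × 75.2 ≈ 395.7896 million.
After the change m₂ = 1 / (0.11) ≈ 9.09091, so M₂ = 9.09091 × 75.2 ≈ 683.6364 million.
ΔM = M₂ − M₁ = 683.6364 − 395.7896 = 287.8468 million.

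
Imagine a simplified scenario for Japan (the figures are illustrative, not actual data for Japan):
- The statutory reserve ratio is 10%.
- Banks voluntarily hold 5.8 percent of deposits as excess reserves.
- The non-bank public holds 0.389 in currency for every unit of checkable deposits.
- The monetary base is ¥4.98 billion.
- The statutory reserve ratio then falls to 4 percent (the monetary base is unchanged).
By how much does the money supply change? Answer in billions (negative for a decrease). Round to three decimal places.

Initially m₁ = (1 + 0.389) / (0.1 + 0.058 + 0.389) ≈ 2.53931, so M₁ = 2.53931 × 4.98 ≈ 12.6458 billion.
After the change m₂ = (1 + 0.389) / (0.04 + 0.058 + 0.389) ≈ 2.85216, so M₂ = 2.85216 × 4.98 ≈ 14.2038 billion.
ΔM = M₂ − M₁ = 14.2038 − 12.6458 = 1.558 billion.

¥1.558 billion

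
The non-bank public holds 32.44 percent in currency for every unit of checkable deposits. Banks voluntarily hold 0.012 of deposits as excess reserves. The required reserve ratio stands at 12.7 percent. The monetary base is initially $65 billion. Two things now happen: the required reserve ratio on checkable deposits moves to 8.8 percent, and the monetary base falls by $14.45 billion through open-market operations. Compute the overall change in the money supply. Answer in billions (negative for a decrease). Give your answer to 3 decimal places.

-28.022 billion

Before: m₁ = (1 + 0.3244) / (0.127 + 0.012 + 0.3244) ≈ 2.858006, MB₁ = 65, so M₁ = 2.858006 × 65 ≈ 185.7704 billion.
After: m₂ = (1 + 0.3244) / (0.088 + 0.012 + 0.3244) ≈ 3.120641, MB₂ = 65 − 14.45 = 50.55, so M₂ = 3.120641 × 50.55 ≈ 157.7484 billion.
ΔM = M₂ − M₁ = 157.7484 − 185.7704 = -28.022 billion.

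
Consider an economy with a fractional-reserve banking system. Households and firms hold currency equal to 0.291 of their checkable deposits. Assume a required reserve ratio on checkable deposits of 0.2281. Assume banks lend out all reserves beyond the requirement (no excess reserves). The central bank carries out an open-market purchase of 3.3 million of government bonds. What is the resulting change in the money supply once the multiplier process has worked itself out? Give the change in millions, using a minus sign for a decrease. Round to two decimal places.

8.21 million

The money multiplier is m = (1 + c) / (rr + c) = (1 + 0.291) / (0.2281 + 0.291) ≈ 2.4870.
The purchase adds 3.3 million of base, so ΔM = m × ΔMB = 2.4870 × (+3.3) = 8.2071 million.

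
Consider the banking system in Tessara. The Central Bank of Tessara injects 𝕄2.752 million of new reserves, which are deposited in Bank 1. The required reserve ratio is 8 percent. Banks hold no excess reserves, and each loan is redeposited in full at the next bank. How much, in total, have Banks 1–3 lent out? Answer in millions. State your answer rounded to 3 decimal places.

Bank i lends (1 − rr)^i of the original deposit: Bank 1 lends 2.752·0.9200 ≈ 2.5318, Bank 2 lends 2.752·0.9200² ≈ 2.3293, and so on.
Summing a geometric series: total = 2.752·[0.9200·(1 − 0.9200^3) / (1 − 0.9200)] ≈ 7.0041 million.

𝕄7.004 million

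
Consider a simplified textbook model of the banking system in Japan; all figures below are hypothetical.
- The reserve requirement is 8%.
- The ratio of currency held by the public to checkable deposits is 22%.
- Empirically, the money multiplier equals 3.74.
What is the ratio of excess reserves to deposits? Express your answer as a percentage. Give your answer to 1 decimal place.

2.6%

Using m = 3.74. Since m = (1 + c)/(c + rr + e), the denominator satisfies c + rr + e = (1 + c)/m = (1 + 0.22) / 3.74 ≈ 0.326203.
With c = 0.22 and rr = 0.08, the ratio of excess reserves to deposits is 0.326203 − 0.22 − 0.08 = 0.026203.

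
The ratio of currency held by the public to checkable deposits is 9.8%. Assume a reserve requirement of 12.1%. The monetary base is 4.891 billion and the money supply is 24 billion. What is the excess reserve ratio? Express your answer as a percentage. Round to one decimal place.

Using m = M/MB = 24/4.891 ≈ 4.906972. Since m = (1 + c)/(c + rr + e), the denominator satisfies c + rr + e = (1 + c)/m = (1 + 0.098) / 4.906972 ≈ 0.223763.
With c = 0.098 and rr = 0.121, the excess reserve ratio is 0.223763 − 0.098 − 0.121 = 0.004763.

0.5%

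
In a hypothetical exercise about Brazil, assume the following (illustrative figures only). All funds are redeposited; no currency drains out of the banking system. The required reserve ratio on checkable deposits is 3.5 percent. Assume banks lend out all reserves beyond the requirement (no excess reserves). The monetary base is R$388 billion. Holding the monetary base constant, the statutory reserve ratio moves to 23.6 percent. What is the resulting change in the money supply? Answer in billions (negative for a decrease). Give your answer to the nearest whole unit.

Initially m₁ = 1 / (0.035) ≈ 28.5714, so M₁ = 28.5714 × 388 = 11085.7032 billion.
After the change m₂ = 1 / (0.236) ≈ 4.2373, so M₂ = 4.2373 × 388 = 1644.0724 billion.
ΔM = M₂ − M₁ = 1644.0724 − 11085.7032 = -9441.6308 billion.

-9442 billion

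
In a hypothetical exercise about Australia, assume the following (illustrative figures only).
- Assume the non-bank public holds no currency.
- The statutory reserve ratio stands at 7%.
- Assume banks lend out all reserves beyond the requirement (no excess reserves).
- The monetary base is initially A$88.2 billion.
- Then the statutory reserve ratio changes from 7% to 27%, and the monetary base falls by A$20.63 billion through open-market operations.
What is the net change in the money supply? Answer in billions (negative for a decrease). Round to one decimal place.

Before: m₁ = 1 / (0.07) ≈ 14.2857, MB₁ = 88.2, so M₁ = 14.2857 × 88.2 ≈ 1259.9987 billion.
After: m₂ = 1 / (0.27) ≈ 3.7037, MB₂ = 88.2 − 20.63 = 67.57, so M₂ = 3.7037 × 67.57 ≈ 250.259 billion.
ΔM = M₂ − M₁ = 250.259 − 1259.9987 = -1009.7397 billion.

-1009.7 billion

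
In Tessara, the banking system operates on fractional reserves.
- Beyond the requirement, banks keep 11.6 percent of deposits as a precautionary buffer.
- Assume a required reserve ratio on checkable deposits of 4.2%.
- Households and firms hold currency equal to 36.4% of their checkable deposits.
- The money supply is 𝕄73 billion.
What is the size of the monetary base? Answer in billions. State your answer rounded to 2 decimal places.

𝕄27.94 billion

The money multiplier is m = (1 + c) / (rr + e + c) = (1 + 0.364) / (0.042 + 0.116 + 0.364) ≈ 2.61303.
MB = M / m = 73 / 2.61303 ≈ 27.9369 billion.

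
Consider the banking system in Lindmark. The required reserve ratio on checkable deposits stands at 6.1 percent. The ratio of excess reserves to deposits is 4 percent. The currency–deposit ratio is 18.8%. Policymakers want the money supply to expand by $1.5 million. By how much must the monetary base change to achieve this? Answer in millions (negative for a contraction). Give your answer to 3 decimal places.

$0.365 million

The money multiplier is m = (1 + c) / (rr + e + c) = (1 + 0.188) / (0.061 + 0.04 + 0.188) ≈ 4.11073.
ΔMB = ΔM / m = (+1.5) / 4.11073 ≈ 0.3649 million.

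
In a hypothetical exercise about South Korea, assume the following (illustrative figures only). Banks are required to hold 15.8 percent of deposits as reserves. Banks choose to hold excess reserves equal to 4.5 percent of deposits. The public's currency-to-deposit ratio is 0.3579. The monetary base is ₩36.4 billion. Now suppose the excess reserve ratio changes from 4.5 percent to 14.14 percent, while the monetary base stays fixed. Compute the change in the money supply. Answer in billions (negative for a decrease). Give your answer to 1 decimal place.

-12.9 billion

Initially m₁ = (1 + 0.3579) / (0.158 + 0.045 + 0.3579) ≈ 2.4209, so M₁ = 2.4209 × 36.4 ≈ 88.1208 billion.
After the change m₂ = (1 + 0.3579) / (0.158 + 0.1414 + 0.3579) ≈ 2.0659, so M₂ = 2.0659 × 36.4 ≈ 75.1988 billion.
ΔM = M₂ − M₁ = 75.1988 − 88.1208 = -12.922 billion.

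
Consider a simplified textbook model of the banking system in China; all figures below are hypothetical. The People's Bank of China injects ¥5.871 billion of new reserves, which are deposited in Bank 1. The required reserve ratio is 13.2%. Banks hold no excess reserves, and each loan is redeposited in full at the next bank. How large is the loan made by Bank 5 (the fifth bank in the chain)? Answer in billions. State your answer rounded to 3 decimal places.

¥2.893 billion

Each bank lends a fraction (1 − rr) = 0.8680 of the deposit it receives, so Bank 5 receives 5.871·0.8680^4 and lends 5.871·0.8680^5 ≈ 2.8927 billion.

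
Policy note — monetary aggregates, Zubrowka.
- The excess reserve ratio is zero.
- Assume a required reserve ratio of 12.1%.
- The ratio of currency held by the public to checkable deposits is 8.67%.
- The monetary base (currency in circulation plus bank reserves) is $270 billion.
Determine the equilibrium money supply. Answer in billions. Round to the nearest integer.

$1413 billion

The money multiplier is m = (1 + c) / (rr + c) = (1 + 0.0867) / (0.121 + 0.0867) ≈ 5.2321.
So M = m × MB = 5.2321 × 270 = 1412.667 billion.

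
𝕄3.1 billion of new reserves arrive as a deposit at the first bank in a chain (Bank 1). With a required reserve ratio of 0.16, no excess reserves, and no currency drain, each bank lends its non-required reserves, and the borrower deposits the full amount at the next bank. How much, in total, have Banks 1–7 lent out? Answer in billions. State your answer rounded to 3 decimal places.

Bank i lends (1 − rr)^i of the original deposit: Bank 1 lends 3.1·0.8400 = 2.6040, Bank 2 lends 3.1·0.8400² ≈ 2.1874, and so on.
Summing a geometric series: total = 3.1·[0.8400·(1 − 0.8400^7) / (1 − 0.8400)] ≈ 11.4724 billion.

𝕄11.472 billion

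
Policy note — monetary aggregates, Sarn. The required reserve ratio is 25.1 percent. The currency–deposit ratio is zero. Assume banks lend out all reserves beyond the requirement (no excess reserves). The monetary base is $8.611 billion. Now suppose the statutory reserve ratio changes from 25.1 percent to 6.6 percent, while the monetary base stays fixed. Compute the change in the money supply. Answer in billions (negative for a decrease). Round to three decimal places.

$96.163 billion

Initially m₁ = 1 / (0.251) ≈ 3.98406, so M₁ = 3.98406 × 8.611 ≈ 34.3067 billion.
After the change m₂ = 1 / (0.066) ≈ 15.15152, so M₂ = 15.15152 × 8.611 ≈ 130.4697 billion.
ΔM = M₂ − M₁ = 130.4697 − 34.3067 = 96.163 billion.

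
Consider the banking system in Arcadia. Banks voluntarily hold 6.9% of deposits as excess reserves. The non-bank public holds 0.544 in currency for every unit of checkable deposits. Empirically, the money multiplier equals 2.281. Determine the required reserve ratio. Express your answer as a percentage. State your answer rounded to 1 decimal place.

6.4%

Using m = 2.281. Since m = (1 + c)/(c + rr + e), the denominator satisfies c + rr + e = (1 + c)/m = (1 + 0.544) / 2.281 ≈ 0.676896.
With c = 0.544 and e = 0.069, the required reserve ratio is 0.676896 − 0.544 − 0.069 = 0.063896.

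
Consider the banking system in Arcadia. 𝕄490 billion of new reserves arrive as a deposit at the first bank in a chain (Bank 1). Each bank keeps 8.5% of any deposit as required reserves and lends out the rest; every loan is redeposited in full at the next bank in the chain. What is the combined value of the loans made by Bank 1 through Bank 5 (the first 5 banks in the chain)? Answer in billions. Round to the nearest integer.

Bank i lends (1 − rr)^i of the original deposit: Bank 1 lends 490·0.9150 = 448.3500, Bank 2 lends 490·0.9150² ≈ 410.2403, and so on.
Summing a geometric series: total = 490·[0.9150·(1 − 0.9150^5) / (1 − 0.9150)] ≈ 1891.6925 billion.

𝕄1892 billion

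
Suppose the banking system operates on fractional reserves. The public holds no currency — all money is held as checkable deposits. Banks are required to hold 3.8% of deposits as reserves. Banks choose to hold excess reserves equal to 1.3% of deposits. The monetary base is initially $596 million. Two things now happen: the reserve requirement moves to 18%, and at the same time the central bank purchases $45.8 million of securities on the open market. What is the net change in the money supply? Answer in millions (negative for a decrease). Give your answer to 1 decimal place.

Before: m₁ = 1 / (0.038 + 0.013) ≈ 19.60784, MB₁ = 596, so M₁ = 19.60784 × 596 ≈ 11686.2726 million.
After: m₂ = 1 / (0.18 + 0.013) ≈ 5.18135, MB₂ = 596 + 45.8 = 641.8, so M₂ = 5.18135 × 641.8 ≈ 3325.3904 million.
ΔM = M₂ − M₁ = 3325.3904 − 11686.2726 = -8360.8822 million.

-8360.9 million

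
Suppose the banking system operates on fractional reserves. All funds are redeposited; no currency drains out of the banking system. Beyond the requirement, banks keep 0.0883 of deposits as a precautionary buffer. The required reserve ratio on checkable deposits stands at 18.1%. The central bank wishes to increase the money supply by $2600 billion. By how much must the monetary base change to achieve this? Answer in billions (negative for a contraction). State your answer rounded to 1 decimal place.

The money multiplier is m = 1 / (rr + e) = 1 / (0.181 + 0.0883) ≈ 3.713331.
ΔMB = ΔM / m = (+2600) / 3.713331 ≈ 700.18 billion.

$700.2 billion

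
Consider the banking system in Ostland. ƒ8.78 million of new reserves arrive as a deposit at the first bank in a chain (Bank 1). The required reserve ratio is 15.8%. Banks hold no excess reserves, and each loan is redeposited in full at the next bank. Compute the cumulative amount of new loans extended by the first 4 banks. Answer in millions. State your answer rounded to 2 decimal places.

Bank i lends (1 − rr)^i of the original deposit: Bank 1 lends 8.78·0.8420 ≈ 7.3928, Bank 2 lends 8.78·0.8420² ≈ 6.2247, and so on.
Summing a geometric series: total = 8.78·[0.8420·(1 − 0.8420^4) / (1 − 0.8420)] ≈ 23.2718 million.

ƒ23.27 million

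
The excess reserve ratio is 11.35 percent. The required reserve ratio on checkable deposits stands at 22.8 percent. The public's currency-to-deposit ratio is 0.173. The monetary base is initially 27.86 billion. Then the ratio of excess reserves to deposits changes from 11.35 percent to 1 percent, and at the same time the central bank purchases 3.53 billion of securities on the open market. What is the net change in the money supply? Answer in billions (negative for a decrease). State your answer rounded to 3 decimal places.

26.070 billion

Before: m₁ = (1 + 0.173) / (0.228 + 0.1135 + 0.173) ≈ 2.279883, MB₁ = 27.86, so M₁ = 2.279883 × 27.86 ≈ 63.5175 billion.
After: m₂ = (1 + 0.173) / (0.228 + 0.01 + 0.173) ≈ 2.854015, MB₂ = 27.86 + 3.53 = 31.39, so M₂ = 2.854015 × 31.39 ≈ 89.5875 billion.
ΔM = M₂ − M₁ = 89.5875 − 63.5175 = 26.07 billion.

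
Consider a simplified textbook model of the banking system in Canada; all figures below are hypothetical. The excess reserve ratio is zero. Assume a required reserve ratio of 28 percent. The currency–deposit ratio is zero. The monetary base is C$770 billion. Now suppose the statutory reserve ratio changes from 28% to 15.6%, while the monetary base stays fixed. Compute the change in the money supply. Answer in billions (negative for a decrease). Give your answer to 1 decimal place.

C$2185.9 billion

Initially m₁ = 1 / (0.28) ≈ 3.57143, so M₁ = 3.57143 × 770 = 2750.0011 billion.
After the change m₂ = 1 / (0.156) ≈ 6.41026, so M₂ = 6.41026 × 770 = 4935.9002 billion.
ΔM = M₂ − M₁ = 4935.9002 − 2750.0011 = 2185.8991 billion.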